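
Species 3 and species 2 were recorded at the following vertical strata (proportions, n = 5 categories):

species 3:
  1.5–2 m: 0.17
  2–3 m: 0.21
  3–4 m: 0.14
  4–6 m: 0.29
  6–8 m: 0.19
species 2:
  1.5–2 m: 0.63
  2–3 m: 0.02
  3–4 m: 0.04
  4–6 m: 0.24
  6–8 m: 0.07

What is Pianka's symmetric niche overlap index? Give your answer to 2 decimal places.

0.64

Σ p₁ᵢp₂ᵢ = 0.1071 + 0.0042 + 0.0056 + 0.0696 + 0.0133 = 0.1998
Σp_1ᵢ² = 0.17² + 0.21² + 0.14² + 0.29² + 0.19² = 0.0289 + 0.0441 + 0.0196 + 0.0841 + 0.0361 = 0.2128
Σp_2ᵢ² = 0.63² + 0.02² + 0.04² + 0.24² + 0.07² = 0.3969 + 0.0004 + 0.0016 + 0.0576 + 0.0049 = 0.4614
O = 0.1998 / √(0.2128 × 0.4614) = 0.1998 / 0.31335 = 0.6376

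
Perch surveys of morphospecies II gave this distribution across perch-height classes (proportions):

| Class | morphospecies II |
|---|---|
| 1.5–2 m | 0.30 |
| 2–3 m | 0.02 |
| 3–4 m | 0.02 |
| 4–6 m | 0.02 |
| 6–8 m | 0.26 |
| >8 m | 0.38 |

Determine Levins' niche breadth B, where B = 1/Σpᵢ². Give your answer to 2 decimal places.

Σpᵢ² = 0.30² + 0.02² + 0.02² + 0.02² + 0.26² + 0.38² = 0.0900 + 0.0004 + 0.0004 + 0.0004 + 0.0676 + 0.1444 = 0.3032
B = 1 / 0.3032 = 3.2982

3.30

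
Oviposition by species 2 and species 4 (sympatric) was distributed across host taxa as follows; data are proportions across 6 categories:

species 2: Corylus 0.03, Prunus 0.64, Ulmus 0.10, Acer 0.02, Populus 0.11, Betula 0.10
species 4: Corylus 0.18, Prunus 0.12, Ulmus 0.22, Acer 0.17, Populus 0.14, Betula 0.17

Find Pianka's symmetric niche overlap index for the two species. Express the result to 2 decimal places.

0.51

Σ p₁ᵢp₂ᵢ = 0.0054 + 0.0768 + 0.0220 + 0.0034 + 0.0154 + 0.0170 = 0.1400
Σp_1ᵢ² = 0.03² + 0.64² + 0.10² + 0.02² + 0.11² + 0.10² = 0.0009 + 0.4096 + 0.0100 + 0.0004 + 0.0121 + 0.0100 = 0.4430
Σp_2ᵢ² = 0.18² + 0.12² + 0.22² + 0.17² + 0.14² + 0.17² = 0.0324 + 0.0144 + 0.0484 + 0.0289 + 0.0196 + 0.0289 = 0.1726
O = 0.1400 / √(0.4430 × 0.1726) = 0.1400 / 0.27652 = 0.5063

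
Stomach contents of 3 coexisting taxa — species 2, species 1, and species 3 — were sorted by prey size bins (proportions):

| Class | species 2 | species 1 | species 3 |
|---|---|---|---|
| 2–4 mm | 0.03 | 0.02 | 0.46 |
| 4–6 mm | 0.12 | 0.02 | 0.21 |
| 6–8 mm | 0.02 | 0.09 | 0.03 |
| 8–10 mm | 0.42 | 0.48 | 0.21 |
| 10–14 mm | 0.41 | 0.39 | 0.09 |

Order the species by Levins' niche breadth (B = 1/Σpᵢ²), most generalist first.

species 3 > species 2 > species 1

Σp_2ᵢ² = 0.03² + 0.12² + 0.02² + 0.42² + 0.41² = 0.0009 + 0.0144 + 0.0004 + 0.1764 + 0.1681 = 0.3602
B_2 = 1 / 0.3602 = 2.7762
Σp_1ᵢ² = 0.02² + 0.02² + 0.09² + 0.48² + 0.39² = 0.0004 + 0.0004 + 0.0081 + 0.2304 + 0.1521 = 0.3914
B_1 = 1 / 0.3914 = 2.5549
Σp_3ᵢ² = 0.46² + 0.21² + 0.03² + 0.21² + 0.09² = 0.2116 + 0.0441 + 0.0009 + 0.0441 + 0.0081 = 0.3088
B_3 = 1 / 0.3088 = 3.2383
Ranking by B (broadest → narrowest): species 3 (3.24) > species 2 (2.78) > species 1 (2.55)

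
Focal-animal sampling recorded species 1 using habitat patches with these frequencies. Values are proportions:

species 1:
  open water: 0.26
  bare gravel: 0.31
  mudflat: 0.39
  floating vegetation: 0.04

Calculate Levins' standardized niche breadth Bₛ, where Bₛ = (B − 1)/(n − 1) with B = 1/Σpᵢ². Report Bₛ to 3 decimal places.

0.717

Σpᵢ² = 0.26² + 0.31² + 0.39² + 0.04² = 0.0676 + 0.0961 + 0.1521 + 0.0016 = 0.3174
B = 1 / 0.3174 = 3.15060
Bₛ = (B − 1)/(n − 1) = (3.15060 − 1)/(4 − 1) = 2.15060/3 = 0.71687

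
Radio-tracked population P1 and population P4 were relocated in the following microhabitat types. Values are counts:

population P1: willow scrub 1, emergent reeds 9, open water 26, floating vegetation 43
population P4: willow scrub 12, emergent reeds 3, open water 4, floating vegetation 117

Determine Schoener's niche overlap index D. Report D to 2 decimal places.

Proportions for population P1 (n=79): 1/79=0.0127, 9/79=0.1139, 26/79=0.3291, 43/79=0.5443
Proportions for population P4 (n=136): 12/136=0.0882, 3/136=0.0221, 4/136=0.0294, 117/136=0.8603
Σ|p₁ᵢ − p₂ᵢ| = 0.0755 + 0.0918 + 0.2997 + 0.3160 = 0.7830
D = 1 − ½ × 0.7830 = 1 − 0.39150 = 0.60850

0.61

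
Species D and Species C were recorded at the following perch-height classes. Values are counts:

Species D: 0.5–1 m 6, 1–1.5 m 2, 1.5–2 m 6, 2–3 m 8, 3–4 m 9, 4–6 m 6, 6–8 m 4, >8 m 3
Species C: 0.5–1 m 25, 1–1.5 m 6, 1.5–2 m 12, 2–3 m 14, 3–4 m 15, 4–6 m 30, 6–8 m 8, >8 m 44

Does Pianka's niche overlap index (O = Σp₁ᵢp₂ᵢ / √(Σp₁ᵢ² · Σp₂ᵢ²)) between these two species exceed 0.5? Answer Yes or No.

Proportions for Species D (n=44): 6/44=0.1364, 2/44=0.0455, 6/44=0.1364, 8/44=0.1818, 9/44=0.2045, 6/44=0.1364, 4/44=0.0909, 3/44=0.0682
Proportions for Species C (n=154): 25/154=0.1623, 6/154=0.0390, 12/154=0.0779, 14/154=0.0909, 15/154=0.0974, 30/154=0.1948, 8/154=0.0519, 44/154=0.2857
Σ p₁ᵢp₂ᵢ = 0.022138 + 0.001775 + 0.010626 + 0.016526 + 0.019918 + 0.026571 + 0.004718 + 0.019485 = 0.121757
Σp_1ᵢ² = 0.1364² + 0.0455² + 0.1364² + 0.1818² + 0.2045² + 0.1364² + 0.0909² + 0.0682² = 0.018605 + 0.002070 + 0.018605 + 0.033051 + 0.041820 + 0.018605 + 0.008263 + 0.004651 = 0.145670
Σp_2ᵢ² = 0.1623² + 0.0390² + 0.0779² + 0.0909² + 0.0974² + 0.1948² + 0.0519² + 0.2857² = 0.026341 + 0.001521 + 0.006068 + 0.008263 + 0.009487 + 0.037947 + 0.002694 + 0.081624 = 0.173945
O = 0.121757 / √(0.145670 × 0.173945) = 0.121757 / 0.1591809 = 0.7649
O = 0.7649 > 0.5 → Yes.

Yes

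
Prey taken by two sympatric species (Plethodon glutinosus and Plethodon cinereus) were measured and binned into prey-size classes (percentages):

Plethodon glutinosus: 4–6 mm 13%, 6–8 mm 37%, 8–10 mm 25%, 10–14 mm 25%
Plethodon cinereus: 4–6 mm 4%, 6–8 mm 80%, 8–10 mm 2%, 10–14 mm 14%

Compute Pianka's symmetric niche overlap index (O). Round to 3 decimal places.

Convert percentages to proportions (divide by 100).
Σ p₁ᵢp₂ᵢ = 0.0052 + 0.2960 + 0.0050 + 0.0350 = 0.3412
Σp_1ᵢ² = 0.13² + 0.37² + 0.25² + 0.25² = 0.0169 + 0.1369 + 0.0625 + 0.0625 = 0.2788
Σp_2ᵢ² = 0.04² + 0.80² + 0.02² + 0.14² = 0.0016 + 0.6400 + 0.0004 + 0.0196 = 0.6616
O = 0.3412 / √(0.2788 × 0.6616) = 0.3412 / 0.429481 = 0.79445

0.794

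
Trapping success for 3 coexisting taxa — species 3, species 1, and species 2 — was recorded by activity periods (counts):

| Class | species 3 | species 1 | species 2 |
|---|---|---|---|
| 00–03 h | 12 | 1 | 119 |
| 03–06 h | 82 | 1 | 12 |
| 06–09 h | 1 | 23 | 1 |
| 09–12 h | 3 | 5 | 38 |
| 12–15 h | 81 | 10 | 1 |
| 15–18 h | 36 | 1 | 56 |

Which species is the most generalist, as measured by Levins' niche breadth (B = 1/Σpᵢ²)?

species 3

Proportions for species 3 (n=215): 12/215=0.0558, 82/215=0.3814, 1/215=0.0047, 3/215=0.0140, 81/215=0.3767, 36/215=0.1674
Proportions for species 1 (n=41): 1/41=0.0244, 1/41=0.0244, 23/41=0.5610, 5/41=0.1220, 10/41=0.2439, 1/41=0.0244
Proportions for species 2 (n=227): 119/227=0.5242, 12/227=0.0529, 1/227=0.0044, 38/227=0.1674, 1/227=0.0044, 56/227=0.2467
Σp_3ᵢ² = 0.0558² + 0.3814² + 0.0047² + 0.0140² + 0.3767² + 0.1674² = 0.003114 + 0.145466 + 0.000022 + 0.000196 + 0.141903 + 0.028023 = 0.318724
B_3 = 1 / 0.318724 = 3.1375
Σp_1ᵢ² = 0.0244² + 0.0244² + 0.5610² + 0.1220² + 0.2439² + 0.0244² = 0.000595 + 0.000595 + 0.314721 + 0.014884 + 0.059487 + 0.000595 = 0.390877
B_1 = 1 / 0.390877 = 2.5583
Σp_2ᵢ² = 0.5242² + 0.0529² + 0.0044² + 0.1674² + 0.0044² + 0.2467² = 0.274786 + 0.002798 + 0.000019 + 0.028023 + 0.000019 + 0.060861 = 0.366506
B_2 = 1 / 0.366506 = 2.7285
Highest B → broadest niche (most generalist): species 3 (B = 3.14).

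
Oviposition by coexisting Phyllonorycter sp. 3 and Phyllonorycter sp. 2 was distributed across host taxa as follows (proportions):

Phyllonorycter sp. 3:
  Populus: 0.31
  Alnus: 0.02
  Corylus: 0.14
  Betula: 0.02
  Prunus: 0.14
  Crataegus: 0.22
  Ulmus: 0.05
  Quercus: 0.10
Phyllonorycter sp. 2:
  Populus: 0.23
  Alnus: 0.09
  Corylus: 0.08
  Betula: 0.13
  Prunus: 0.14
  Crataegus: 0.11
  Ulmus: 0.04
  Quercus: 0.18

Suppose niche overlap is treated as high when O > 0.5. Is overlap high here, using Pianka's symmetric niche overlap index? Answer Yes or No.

Yes

Σ p₁ᵢp₂ᵢ = 0.0713 + 0.0018 + 0.0112 + 0.0026 + 0.0196 + 0.0242 + 0.0020 + 0.0180 = 0.1507
Σp_1ᵢ² = 0.31² + 0.02² + 0.14² + 0.02² + 0.14² + 0.22² + 0.05² + 0.10² = 0.0961 + 0.0004 + 0.0196 + 0.0004 + 0.0196 + 0.0484 + 0.0025 + 0.0100 = 0.1970
Σp_2ᵢ² = 0.23² + 0.09² + 0.08² + 0.13² + 0.14² + 0.11² + 0.04² + 0.18² = 0.0529 + 0.0081 + 0.0064 + 0.0169 + 0.0196 + 0.0121 + 0.0016 + 0.0324 = 0.1500
O = 0.1507 / √(0.1970 × 0.1500) = 0.1507 / 0.17190 = 0.8767
O = 0.8767 > 0.5 → Yes.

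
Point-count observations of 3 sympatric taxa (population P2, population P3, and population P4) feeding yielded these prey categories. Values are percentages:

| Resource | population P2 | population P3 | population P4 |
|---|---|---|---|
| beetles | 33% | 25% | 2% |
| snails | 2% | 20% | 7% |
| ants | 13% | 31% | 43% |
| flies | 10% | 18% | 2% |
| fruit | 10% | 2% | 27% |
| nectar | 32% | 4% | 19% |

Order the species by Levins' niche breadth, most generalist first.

population P3 > population P2 > population P4

Convert percentages to proportions (divide by 100).
Σp_P2ᵢ² = 0.33² + 0.02² + 0.13² + 0.10² + 0.10² + 0.32² = 0.1089 + 0.0004 + 0.0169 + 0.0100 + 0.0100 + 0.1024 = 0.2486
B_P2 = 1 / 0.2486 = 4.0225
Σp_P3ᵢ² = 0.25² + 0.20² + 0.31² + 0.18² + 0.02² + 0.04² = 0.0625 + 0.0400 + 0.0961 + 0.0324 + 0.0004 + 0.0016 = 0.2330
B_P3 = 1 / 0.2330 = 4.2918
Σp_P4ᵢ² = 0.02² + 0.07² + 0.43² + 0.02² + 0.27² + 0.19² = 0.0004 + 0.0049 + 0.1849 + 0.0004 + 0.0729 + 0.0361 = 0.2996
B_P4 = 1 / 0.2996 = 3.3378
Ranking by B (broadest → narrowest): population P3 (4.29) > population P2 (4.02) > population P4 (3.34)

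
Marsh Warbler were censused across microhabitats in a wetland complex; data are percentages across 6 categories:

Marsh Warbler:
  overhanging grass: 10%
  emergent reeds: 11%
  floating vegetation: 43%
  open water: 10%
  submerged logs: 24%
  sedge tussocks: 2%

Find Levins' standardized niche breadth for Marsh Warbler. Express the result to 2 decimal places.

0.53

Convert percentages to proportions (divide by 100).
Σpᵢ² = 0.10² + 0.11² + 0.43² + 0.10² + 0.24² + 0.02² = 0.0100 + 0.0121 + 0.1849 + 0.0100 + 0.0576 + 0.0004 = 0.2750
B = 1 / 0.2750 = 3.6364
Bₛ = (B − 1)/(n − 1) = (3.6364 − 1)/(6 − 1) = 2.6364/5 = 0.5273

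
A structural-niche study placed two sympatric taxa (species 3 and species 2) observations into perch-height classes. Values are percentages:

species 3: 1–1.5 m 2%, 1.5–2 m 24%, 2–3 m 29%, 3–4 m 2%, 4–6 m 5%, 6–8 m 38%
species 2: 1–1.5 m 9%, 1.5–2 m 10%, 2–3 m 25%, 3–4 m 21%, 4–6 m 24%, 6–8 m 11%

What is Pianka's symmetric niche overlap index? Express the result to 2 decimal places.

0.66

Convert percentages to proportions (divide by 100).
Σ p₁ᵢp₂ᵢ = 0.0018 + 0.0240 + 0.0725 + 0.0042 + 0.0120 + 0.0418 = 0.1563
Σp_1ᵢ² = 0.02² + 0.24² + 0.29² + 0.02² + 0.05² + 0.38² = 0.0004 + 0.0576 + 0.0841 + 0.0004 + 0.0025 + 0.1444 = 0.2894
Σp_2ᵢ² = 0.09² + 0.10² + 0.25² + 0.21² + 0.24² + 0.11² = 0.0081 + 0.0100 + 0.0625 + 0.0441 + 0.0576 + 0.0121 = 0.1944
O = 0.1563 / √(0.2894 × 0.1944) = 0.1563 / 0.23719 = 0.6590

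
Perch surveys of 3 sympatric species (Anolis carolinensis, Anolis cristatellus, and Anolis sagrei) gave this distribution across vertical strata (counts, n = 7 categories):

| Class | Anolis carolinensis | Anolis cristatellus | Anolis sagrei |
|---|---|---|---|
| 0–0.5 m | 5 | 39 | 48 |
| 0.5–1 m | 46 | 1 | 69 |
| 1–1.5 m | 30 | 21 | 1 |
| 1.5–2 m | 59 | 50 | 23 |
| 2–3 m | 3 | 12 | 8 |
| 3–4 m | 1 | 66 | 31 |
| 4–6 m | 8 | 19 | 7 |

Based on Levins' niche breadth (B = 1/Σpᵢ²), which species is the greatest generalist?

Anolis cristatellus

Proportions for Anolis carolinensis (n=152): 5/152=0.0329, 46/152=0.3026, 30/152=0.1974, 59/152=0.3882, 3/152=0.0197, 1/152=0.0066, 8/152=0.0526
Proportions for Anolis cristatellus (n=208): 39/208=0.1875, 1/208=0.0048, 21/208=0.1010, 50/208=0.2404, 12/208=0.0577, 66/208=0.3173, 19/208=0.0913
Proportions for Anolis sagrei (n=187): 48/187=0.2567, 69/187=0.3690, 1/187=0.0053, 23/187=0.1230, 8/187=0.0428, 31/187=0.1658, 7/187=0.0374
Σp_caroᵢ² = 0.0329² + 0.3026² + 0.1974² + 0.3882² + 0.0197² + 0.0066² + 0.0526² = 0.001082 + 0.091567 + 0.038967 + 0.150699 + 0.000388 + 0.000044 + 0.002767 = 0.285514
B_caro = 1 / 0.285514 = 3.5025
Σp_crisᵢ² = 0.1875² + 0.0048² + 0.1010² + 0.2404² + 0.0577² + 0.3173² + 0.0913² = 0.035156 + 0.000023 + 0.010201 + 0.057792 + 0.003329 + 0.100679 + 0.008336 = 0.215516
B_cris = 1 / 0.215516 = 4.6400
Σp_sagrᵢ² = 0.2567² + 0.3690² + 0.0053² + 0.1230² + 0.0428² + 0.1658² + 0.0374² = 0.065895 + 0.136161 + 0.000028 + 0.015129 + 0.001832 + 0.027490 + 0.001399 = 0.247934
B_sagr = 1 / 0.247934 = 4.0333
Highest B → broadest niche (most generalist): Anolis cristatellus (B = 4.64).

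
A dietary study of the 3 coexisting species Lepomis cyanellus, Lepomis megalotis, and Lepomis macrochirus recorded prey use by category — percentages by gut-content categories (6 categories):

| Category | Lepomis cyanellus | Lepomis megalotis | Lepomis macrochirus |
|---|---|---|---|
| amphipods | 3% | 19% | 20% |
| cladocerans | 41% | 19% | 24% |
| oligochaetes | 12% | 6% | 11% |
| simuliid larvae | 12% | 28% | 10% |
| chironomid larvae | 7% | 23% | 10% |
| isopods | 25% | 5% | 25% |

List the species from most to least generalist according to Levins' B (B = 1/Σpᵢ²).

Convert percentages to proportions (divide by 100).
Σp_cyanᵢ² = 0.03² + 0.41² + 0.12² + 0.12² + 0.07² + 0.25² = 0.0009 + 0.1681 + 0.0144 + 0.0144 + 0.0049 + 0.0625 = 0.2652
B_cyan = 1 / 0.2652 = 3.7707
Σp_megaᵢ² = 0.19² + 0.19² + 0.06² + 0.28² + 0.23² + 0.05² = 0.0361 + 0.0361 + 0.0036 + 0.0784 + 0.0529 + 0.0025 = 0.2096
B_mega = 1 / 0.2096 = 4.7710
Σp_macrᵢ² = 0.20² + 0.24² + 0.11² + 0.10² + 0.10² + 0.25² = 0.0400 + 0.0576 + 0.0121 + 0.0100 + 0.0100 + 0.0625 = 0.1922
B_macr = 1 / 0.1922 = 5.2029
Ranking by B (broadest → narrowest): Lepomis macrochirus (5.20) > Lepomis megalotis (4.77) > Lepomis cyanellus (3.77)

Lepomis macrochirus > Lepomis megalotis > Lepomis cyanellus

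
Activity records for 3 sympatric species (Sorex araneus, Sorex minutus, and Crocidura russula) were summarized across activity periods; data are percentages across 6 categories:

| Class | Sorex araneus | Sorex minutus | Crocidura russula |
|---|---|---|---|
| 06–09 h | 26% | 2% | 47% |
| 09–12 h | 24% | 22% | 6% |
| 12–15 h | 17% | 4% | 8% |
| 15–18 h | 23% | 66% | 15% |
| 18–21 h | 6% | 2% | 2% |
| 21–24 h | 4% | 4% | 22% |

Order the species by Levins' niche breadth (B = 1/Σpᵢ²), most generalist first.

Sorex araneus > Crocidura russula > Sorex minutus

Convert percentages to proportions (divide by 100).
Σp_aranᵢ² = 0.26² + 0.24² + 0.17² + 0.23² + 0.06² + 0.04² = 0.0676 + 0.0576 + 0.0289 + 0.0529 + 0.0036 + 0.0016 = 0.2122
B_aran = 1 / 0.2122 = 4.7125
Σp_minuᵢ² = 0.02² + 0.22² + 0.04² + 0.66² + 0.02² + 0.04² = 0.0004 + 0.0484 + 0.0016 + 0.4356 + 0.0004 + 0.0016 = 0.4880
B_minu = 1 / 0.4880 = 2.0492
Σp_russᵢ² = 0.47² + 0.06² + 0.08² + 0.15² + 0.02² + 0.22² = 0.2209 + 0.0036 + 0.0064 + 0.0225 + 0.0004 + 0.0484 = 0.3022
B_russ = 1 / 0.3022 = 3.3091
Ranking by B (broadest → narrowest): Sorex araneus (4.71) > Crocidura russula (3.31) > Sorex minutus (2.05)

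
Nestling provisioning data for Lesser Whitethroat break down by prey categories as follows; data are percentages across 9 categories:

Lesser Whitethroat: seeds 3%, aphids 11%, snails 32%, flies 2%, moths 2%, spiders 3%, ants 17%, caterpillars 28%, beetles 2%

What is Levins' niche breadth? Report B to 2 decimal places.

Convert percentages to proportions (divide by 100).
Σpᵢ² = 0.03² + 0.11² + 0.32² + 0.02² + 0.02² + 0.03² + 0.17² + 0.28² + 0.02² = 0.0009 + 0.0121 + 0.1024 + 0.0004 + 0.0004 + 0.0009 + 0.0289 + 0.0784 + 0.0004 = 0.2248
B = 1 / 0.2248 = 4.4484

4.45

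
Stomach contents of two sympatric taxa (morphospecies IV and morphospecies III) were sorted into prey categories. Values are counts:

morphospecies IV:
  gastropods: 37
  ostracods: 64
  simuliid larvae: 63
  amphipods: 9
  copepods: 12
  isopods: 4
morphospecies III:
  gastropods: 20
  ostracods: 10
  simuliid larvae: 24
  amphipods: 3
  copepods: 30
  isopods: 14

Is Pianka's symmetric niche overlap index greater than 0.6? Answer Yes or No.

Yes

Proportions for morphospecies IV (n=189): 37/189=0.1958, 64/189=0.3386, 63/189=0.3333, 9/189=0.0476, 12/189=0.0635, 4/189=0.0212
Proportions for morphospecies III (n=101): 20/101=0.1980, 10/101=0.0990, 24/101=0.2376, 3/101=0.0297, 30/101=0.2970, 14/101=0.1386
Σ p₁ᵢp₂ᵢ = 0.038768 + 0.033521 + 0.079192 + 0.001414 + 0.018860 + 0.002938 = 0.174693
Σp_1ᵢ² = 0.1958² + 0.3386² + 0.3333² + 0.0476² + 0.0635² + 0.0212² = 0.038338 + 0.114650 + 0.111089 + 0.002266 + 0.004032 + 0.000449 = 0.270824
Σp_2ᵢ² = 0.1980² + 0.0990² + 0.2376² + 0.0297² + 0.2970² + 0.1386² = 0.039204 + 0.009801 + 0.056454 + 0.000882 + 0.088209 + 0.019210 = 0.213760
O = 0.174693 / √(0.270824 × 0.213760) = 0.174693 / 0.2406062 = 0.7261
O = 0.7261 > 0.6 → Yes.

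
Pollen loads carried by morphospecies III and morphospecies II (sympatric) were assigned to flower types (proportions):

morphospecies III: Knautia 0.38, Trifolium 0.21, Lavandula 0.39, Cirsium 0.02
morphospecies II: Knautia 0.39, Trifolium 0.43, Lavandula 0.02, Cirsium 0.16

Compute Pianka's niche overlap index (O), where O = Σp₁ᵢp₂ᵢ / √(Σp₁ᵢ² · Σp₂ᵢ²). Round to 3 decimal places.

Σ p₁ᵢp₂ᵢ = 0.1482 + 0.0903 + 0.0078 + 0.0032 = 0.2495
Σp_1ᵢ² = 0.38² + 0.21² + 0.39² + 0.02² = 0.1444 + 0.0441 + 0.1521 + 0.0004 = 0.3410
Σp_2ᵢ² = 0.39² + 0.43² + 0.02² + 0.16² = 0.1521 + 0.1849 + 0.0004 + 0.0256 = 0.3630
O = 0.2495 / √(0.3410 × 0.3630) = 0.2495 / 0.351828 = 0.70915

0.709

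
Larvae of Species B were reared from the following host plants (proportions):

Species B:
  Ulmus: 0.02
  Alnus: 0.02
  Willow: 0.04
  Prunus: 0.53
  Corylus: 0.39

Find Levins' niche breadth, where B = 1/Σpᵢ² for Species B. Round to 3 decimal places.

2.297

Σpᵢ² = 0.02² + 0.02² + 0.04² + 0.53² + 0.39² = 0.0004 + 0.0004 + 0.0016 + 0.2809 + 0.1521 = 0.4354
B = 1 / 0.4354 = 2.29674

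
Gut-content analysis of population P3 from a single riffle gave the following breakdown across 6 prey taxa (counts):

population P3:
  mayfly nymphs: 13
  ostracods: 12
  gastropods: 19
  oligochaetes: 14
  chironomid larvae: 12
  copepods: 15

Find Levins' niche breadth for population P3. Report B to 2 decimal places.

Proportions for population P3 (n=85): 13/85=0.1529, 12/85=0.1412, 19/85=0.2235, 14/85=0.1647, 12/85=0.1412, 15/85=0.1765
Σpᵢ² = 0.1529² + 0.1412² + 0.2235² + 0.1647² + 0.1412² + 0.1765² = 0.023378 + 0.019937 + 0.049952 + 0.027126 + 0.019937 + 0.031152 = 0.171482
B = 1 / 0.171482 = 5.8315

5.83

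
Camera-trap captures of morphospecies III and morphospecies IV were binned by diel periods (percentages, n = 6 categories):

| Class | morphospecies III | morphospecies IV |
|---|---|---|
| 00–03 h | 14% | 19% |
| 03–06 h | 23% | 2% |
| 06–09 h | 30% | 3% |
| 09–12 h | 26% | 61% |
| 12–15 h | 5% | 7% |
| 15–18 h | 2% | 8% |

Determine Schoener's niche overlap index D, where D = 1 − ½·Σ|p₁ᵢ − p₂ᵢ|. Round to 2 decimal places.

Convert percentages to proportions (divide by 100).
Σ|p₁ᵢ − p₂ᵢ| = 0.05 + 0.21 + 0.27 + 0.35 + 0.02 + 0.06 = 0.96
D = 1 − ½ × 0.96 = 1 − 0.480 = 0.5200

0.52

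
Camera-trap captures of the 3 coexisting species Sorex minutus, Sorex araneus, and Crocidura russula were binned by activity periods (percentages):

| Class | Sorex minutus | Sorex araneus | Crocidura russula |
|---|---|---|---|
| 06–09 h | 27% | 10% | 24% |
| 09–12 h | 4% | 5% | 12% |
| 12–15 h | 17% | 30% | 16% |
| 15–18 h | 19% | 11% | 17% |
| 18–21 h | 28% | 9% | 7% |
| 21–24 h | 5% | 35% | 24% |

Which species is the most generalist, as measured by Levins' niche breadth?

Convert percentages to proportions (divide by 100).
Σp_minuᵢ² = 0.27² + 0.04² + 0.17² + 0.19² + 0.28² + 0.05² = 0.0729 + 0.0016 + 0.0289 + 0.0361 + 0.0784 + 0.0025 = 0.2204
B_minu = 1 / 0.2204 = 4.5372
Σp_aranᵢ² = 0.10² + 0.05² + 0.30² + 0.11² + 0.09² + 0.35² = 0.0100 + 0.0025 + 0.0900 + 0.0121 + 0.0081 + 0.1225 = 0.2452
B_aran = 1 / 0.2452 = 4.0783
Σp_russᵢ² = 0.24² + 0.12² + 0.16² + 0.17² + 0.07² + 0.24² = 0.0576 + 0.0144 + 0.0256 + 0.0289 + 0.0049 + 0.0576 = 0.1890
B_russ = 1 / 0.1890 = 5.2910
Highest B → broadest niche (most generalist): Crocidura russula (B = 5.29).

Crocidura russula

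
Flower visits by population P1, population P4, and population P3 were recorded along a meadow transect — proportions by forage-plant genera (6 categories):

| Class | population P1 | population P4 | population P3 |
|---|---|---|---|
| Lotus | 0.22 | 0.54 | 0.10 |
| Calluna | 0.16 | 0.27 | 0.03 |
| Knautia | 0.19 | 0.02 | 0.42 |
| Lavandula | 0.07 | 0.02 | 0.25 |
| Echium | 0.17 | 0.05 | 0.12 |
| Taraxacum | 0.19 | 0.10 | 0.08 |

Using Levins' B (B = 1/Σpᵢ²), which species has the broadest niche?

population P1

Σp_P1ᵢ² = 0.22² + 0.16² + 0.19² + 0.07² + 0.17² + 0.19² = 0.0484 + 0.0256 + 0.0361 + 0.0049 + 0.0289 + 0.0361 = 0.1800
B_P1 = 1 / 0.1800 = 5.5556
Σp_P4ᵢ² = 0.54² + 0.27² + 0.02² + 0.02² + 0.05² + 0.10² = 0.2916 + 0.0729 + 0.0004 + 0.0004 + 0.0025 + 0.0100 = 0.3778
B_P4 = 1 / 0.3778 = 2.6469
Σp_P3ᵢ² = 0.10² + 0.03² + 0.42² + 0.25² + 0.12² + 0.08² = 0.0100 + 0.0009 + 0.1764 + 0.0625 + 0.0144 + 0.0064 = 0.2706
B_P3 = 1 / 0.2706 = 3.6955
Highest B → broadest niche (most generalist): population P1 (B = 5.56).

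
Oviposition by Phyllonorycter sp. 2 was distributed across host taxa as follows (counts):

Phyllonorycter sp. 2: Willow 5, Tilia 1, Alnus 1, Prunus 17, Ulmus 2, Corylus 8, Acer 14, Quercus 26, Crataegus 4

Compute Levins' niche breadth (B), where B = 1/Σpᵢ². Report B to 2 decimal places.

4.78

Proportions for Phyllonorycter sp. 2 (n=78): 5/78=0.0641, 1/78=0.0128, 1/78=0.0128, 17/78=0.2179, 2/78=0.0256, 8/78=0.1026, 14/78=0.1795, 26/78=0.3333, 4/78=0.0513
Σpᵢ² = 0.0641² + 0.0128² + 0.0128² + 0.2179² + 0.0256² + 0.1026² + 0.1795² + 0.3333² + 0.0513² = 0.004109 + 0.000164 + 0.000164 + 0.047480 + 0.000655 + 0.010527 + 0.032220 + 0.111089 + 0.002632 = 0.209040
B = 1 / 0.209040 = 4.7838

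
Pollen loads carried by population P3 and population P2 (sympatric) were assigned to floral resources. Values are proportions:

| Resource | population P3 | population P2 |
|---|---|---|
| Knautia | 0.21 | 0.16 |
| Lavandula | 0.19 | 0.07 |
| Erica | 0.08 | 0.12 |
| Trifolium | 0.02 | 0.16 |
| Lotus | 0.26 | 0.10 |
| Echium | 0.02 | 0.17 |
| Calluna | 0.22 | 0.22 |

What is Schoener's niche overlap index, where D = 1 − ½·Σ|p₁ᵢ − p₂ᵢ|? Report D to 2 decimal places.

0.67

Σ|p₁ᵢ − p₂ᵢ| = 0.05 + 0.12 + 0.04 + 0.14 + 0.16 + 0.15 + 0.00 = 0.66
D = 1 − ½ × 0.66 = 1 − 0.330 = 0.6700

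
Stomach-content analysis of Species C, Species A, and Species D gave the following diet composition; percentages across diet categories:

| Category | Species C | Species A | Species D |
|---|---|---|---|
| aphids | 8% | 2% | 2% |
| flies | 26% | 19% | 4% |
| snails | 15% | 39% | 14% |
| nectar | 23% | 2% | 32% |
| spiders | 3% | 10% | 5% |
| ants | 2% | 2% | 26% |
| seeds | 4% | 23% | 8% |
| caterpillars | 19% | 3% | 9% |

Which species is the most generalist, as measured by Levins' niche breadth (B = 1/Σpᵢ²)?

Species C

Convert percentages to proportions (divide by 100).
Σp_Cᵢ² = 0.08² + 0.26² + 0.15² + 0.23² + 0.03² + 0.02² + 0.04² + 0.19² = 0.0064 + 0.0676 + 0.0225 + 0.0529 + 0.0009 + 0.0004 + 0.0016 + 0.0361 = 0.1884
B_C = 1 / 0.1884 = 5.3079
Σp_Aᵢ² = 0.02² + 0.19² + 0.39² + 0.02² + 0.10² + 0.02² + 0.23² + 0.03² = 0.0004 + 0.0361 + 0.1521 + 0.0004 + 0.0100 + 0.0004 + 0.0529 + 0.0009 = 0.2532
B_A = 1 / 0.2532 = 3.9494
Σp_Dᵢ² = 0.02² + 0.04² + 0.14² + 0.32² + 0.05² + 0.26² + 0.08² + 0.09² = 0.0004 + 0.0016 + 0.0196 + 0.1024 + 0.0025 + 0.0676 + 0.0064 + 0.0081 = 0.2086
B_D = 1 / 0.2086 = 4.7939
Highest B → broadest niche (most generalist): Species C (B = 5.31).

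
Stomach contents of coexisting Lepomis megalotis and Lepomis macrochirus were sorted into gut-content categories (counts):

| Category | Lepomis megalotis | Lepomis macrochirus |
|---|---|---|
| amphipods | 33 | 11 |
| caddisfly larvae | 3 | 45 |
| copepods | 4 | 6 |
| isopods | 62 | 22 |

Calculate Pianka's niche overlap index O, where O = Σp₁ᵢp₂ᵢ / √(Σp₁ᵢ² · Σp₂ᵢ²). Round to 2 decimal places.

0.52

Proportions for Lepomis megalotis (n=102): 33/102=0.3235, 3/102=0.0294, 4/102=0.0392, 62/102=0.6078
Proportions for Lepomis macrochirus (n=84): 11/84=0.1310, 45/84=0.5357, 6/84=0.0714, 22/84=0.2619
Σ p₁ᵢp₂ᵢ = 0.042379 + 0.015750 + 0.002799 + 0.159183 = 0.220111
Σp_1ᵢ² = 0.3235² + 0.0294² + 0.0392² + 0.6078² = 0.104652 + 0.000864 + 0.001537 + 0.369421 = 0.476474
Σp_2ᵢ² = 0.1310² + 0.5357² + 0.0714² + 0.2619² = 0.017161 + 0.286974 + 0.005098 + 0.068592 = 0.377825
O = 0.220111 / √(0.476474 × 0.377825) = 0.220111 / 0.4242921 = 0.5188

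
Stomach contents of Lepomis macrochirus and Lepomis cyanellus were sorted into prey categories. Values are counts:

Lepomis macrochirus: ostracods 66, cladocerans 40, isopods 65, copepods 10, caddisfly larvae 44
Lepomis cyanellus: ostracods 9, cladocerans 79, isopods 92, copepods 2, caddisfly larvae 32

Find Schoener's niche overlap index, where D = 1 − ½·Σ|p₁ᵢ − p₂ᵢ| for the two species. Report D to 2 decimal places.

0.67

Proportions for Lepomis macrochirus (n=225): 66/225=0.2933, 40/225=0.1778, 65/225=0.2889, 10/225=0.0444, 44/225=0.1956
Proportions for Lepomis cyanellus (n=214): 9/214=0.0421, 79/214=0.3692, 92/214=0.4299, 2/214=0.0093, 32/214=0.1495
Σ|p₁ᵢ − p₂ᵢ| = 0.2512 + 0.1914 + 0.1410 + 0.0351 + 0.0461 = 0.6648
D = 1 − ½ × 0.6648 = 1 − 0.33240 = 0.66760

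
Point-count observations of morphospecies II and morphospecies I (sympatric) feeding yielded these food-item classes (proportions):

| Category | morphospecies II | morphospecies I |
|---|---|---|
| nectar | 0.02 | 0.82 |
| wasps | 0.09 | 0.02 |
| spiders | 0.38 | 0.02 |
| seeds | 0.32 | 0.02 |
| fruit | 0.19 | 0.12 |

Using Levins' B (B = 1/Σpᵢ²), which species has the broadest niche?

morphospecies II

Σp_IIᵢ² = 0.02² + 0.09² + 0.38² + 0.32² + 0.19² = 0.0004 + 0.0081 + 0.1444 + 0.1024 + 0.0361 = 0.2914
B_II = 1 / 0.2914 = 3.4317
Σp_Iᵢ² = 0.82² + 0.02² + 0.02² + 0.02² + 0.12² = 0.6724 + 0.0004 + 0.0004 + 0.0004 + 0.0144 = 0.6880
B_I = 1 / 0.6880 = 1.4535
Highest B → broadest niche (most generalist): morphospecies II (B = 3.43).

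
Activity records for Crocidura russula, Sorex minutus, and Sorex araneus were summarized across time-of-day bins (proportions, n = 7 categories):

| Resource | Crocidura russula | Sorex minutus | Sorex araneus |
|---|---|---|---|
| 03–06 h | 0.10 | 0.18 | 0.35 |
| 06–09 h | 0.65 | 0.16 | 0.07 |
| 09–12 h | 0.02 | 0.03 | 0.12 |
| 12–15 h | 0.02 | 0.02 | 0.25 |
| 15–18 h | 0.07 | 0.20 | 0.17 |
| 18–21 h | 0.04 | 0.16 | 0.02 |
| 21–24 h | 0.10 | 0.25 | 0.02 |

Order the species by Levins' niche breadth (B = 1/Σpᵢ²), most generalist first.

Σp_russᵢ² = 0.10² + 0.65² + 0.02² + 0.02² + 0.07² + 0.04² + 0.10² = 0.0100 + 0.4225 + 0.0004 + 0.0004 + 0.0049 + 0.0016 + 0.0100 = 0.4498
B_russ = 1 / 0.4498 = 2.2232
Σp_minuᵢ² = 0.18² + 0.16² + 0.03² + 0.02² + 0.20² + 0.16² + 0.25² = 0.0324 + 0.0256 + 0.0009 + 0.0004 + 0.0400 + 0.0256 + 0.0625 = 0.1874
B_minu = 1 / 0.1874 = 5.3362
Σp_aranᵢ² = 0.35² + 0.07² + 0.12² + 0.25² + 0.17² + 0.02² + 0.02² = 0.1225 + 0.0049 + 0.0144 + 0.0625 + 0.0289 + 0.0004 + 0.0004 = 0.2340
B_aran = 1 / 0.2340 = 4.2735
Ranking by B (broadest → narrowest): Sorex minutus (5.34) > Sorex araneus (4.27) > Crocidura russula (2.22)

Sorex minutus > Sorex araneus > Crocidura russula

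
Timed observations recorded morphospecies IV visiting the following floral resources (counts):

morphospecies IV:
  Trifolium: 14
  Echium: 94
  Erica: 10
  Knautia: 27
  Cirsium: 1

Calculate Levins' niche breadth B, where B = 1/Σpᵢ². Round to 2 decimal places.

2.16

Proportions for morphospecies IV (n=146): 14/146=0.0959, 94/146=0.6438, 10/146=0.0685, 27/146=0.1849, 1/146=0.0068
Σpᵢ² = 0.0959² + 0.6438² + 0.0685² + 0.1849² + 0.0068² = 0.009197 + 0.414478 + 0.004692 + 0.034188 + 0.000046 = 0.462601
B = 1 / 0.462601 = 2.1617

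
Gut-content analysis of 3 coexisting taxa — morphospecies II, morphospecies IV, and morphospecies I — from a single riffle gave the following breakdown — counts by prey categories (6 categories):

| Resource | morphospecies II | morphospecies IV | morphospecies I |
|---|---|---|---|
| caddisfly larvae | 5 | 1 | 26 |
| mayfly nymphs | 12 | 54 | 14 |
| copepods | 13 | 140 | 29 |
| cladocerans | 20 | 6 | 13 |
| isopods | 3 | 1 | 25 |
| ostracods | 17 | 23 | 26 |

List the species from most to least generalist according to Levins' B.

Proportions for morphospecies II (n=70): 5/70=0.0714, 12/70=0.1714, 13/70=0.1857, 20/70=0.2857, 3/70=0.0429, 17/70=0.2429
Proportions for morphospecies IV (n=225): 1/225=0.0044, 54/225=0.2400, 140/225=0.6222, 6/225=0.0267, 1/225=0.0044, 23/225=0.1022
Proportions for morphospecies I (n=133): 26/133=0.1955, 14/133=0.1053, 29/133=0.2180, 13/133=0.0977, 25/133=0.1880, 26/133=0.1955
Σp_IIᵢ² = 0.0714² + 0.1714² + 0.1857² + 0.2857² + 0.0429² + 0.2429² = 0.005098 + 0.029378 + 0.034484 + 0.081624 + 0.001840 + 0.059000 = 0.211424
B_II = 1 / 0.211424 = 4.7298
Σp_IVᵢ² = 0.0044² + 0.2400² + 0.6222² + 0.0267² + 0.0044² + 0.1022² = 0.000019 + 0.057600 + 0.387133 + 0.000713 + 0.000019 + 0.010445 = 0.455929
B_IV = 1 / 0.455929 = 2.1933
Σp_Iᵢ² = 0.1955² + 0.1053² + 0.2180² + 0.0977² + 0.1880² + 0.1955² = 0.038220 + 0.011088 + 0.047524 + 0.009545 + 0.035344 + 0.038220 = 0.179941
B_I = 1 / 0.179941 = 5.5574
Ranking by B (broadest → narrowest): morphospecies I (5.56) > morphospecies II (4.73) > morphospecies IV (2.19)

morphospecies I > morphospecies II > morphospecies IV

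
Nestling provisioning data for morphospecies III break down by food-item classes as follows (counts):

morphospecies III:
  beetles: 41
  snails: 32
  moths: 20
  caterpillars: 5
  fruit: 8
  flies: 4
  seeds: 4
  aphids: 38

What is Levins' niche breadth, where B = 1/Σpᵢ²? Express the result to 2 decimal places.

4.95

Proportions for morphospecies III (n=152): 41/152=0.2697, 32/152=0.2105, 20/152=0.1316, 5/152=0.0329, 8/152=0.0526, 4/152=0.0263, 4/152=0.0263, 38/152=0.2500
Σpᵢ² = 0.2697² + 0.2105² + 0.1316² + 0.0329² + 0.0526² + 0.0263² + 0.0263² + 0.2500² = 0.072738 + 0.044310 + 0.017319 + 0.001082 + 0.002767 + 0.000692 + 0.000692 + 0.062500 = 0.202100
B = 1 / 0.202100 = 4.9480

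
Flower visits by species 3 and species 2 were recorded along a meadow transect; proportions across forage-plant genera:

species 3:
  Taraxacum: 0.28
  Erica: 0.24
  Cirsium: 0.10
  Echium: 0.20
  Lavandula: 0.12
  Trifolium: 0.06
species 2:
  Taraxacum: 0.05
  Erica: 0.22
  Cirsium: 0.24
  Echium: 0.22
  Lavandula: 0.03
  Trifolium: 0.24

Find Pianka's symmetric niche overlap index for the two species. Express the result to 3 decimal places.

0.729

Σ p₁ᵢp₂ᵢ = 0.0140 + 0.0528 + 0.0240 + 0.0440 + 0.0036 + 0.0144 = 0.1528
Σp_1ᵢ² = 0.28² + 0.24² + 0.10² + 0.20² + 0.12² + 0.06² = 0.0784 + 0.0576 + 0.0100 + 0.0400 + 0.0144 + 0.0036 = 0.2040
Σp_2ᵢ² = 0.05² + 0.22² + 0.24² + 0.22² + 0.03² + 0.24² = 0.0025 + 0.0484 + 0.0576 + 0.0484 + 0.0009 + 0.0576 = 0.2154
O = 0.1528 / √(0.2040 × 0.2154) = 0.1528 / 0.209623 = 0.72893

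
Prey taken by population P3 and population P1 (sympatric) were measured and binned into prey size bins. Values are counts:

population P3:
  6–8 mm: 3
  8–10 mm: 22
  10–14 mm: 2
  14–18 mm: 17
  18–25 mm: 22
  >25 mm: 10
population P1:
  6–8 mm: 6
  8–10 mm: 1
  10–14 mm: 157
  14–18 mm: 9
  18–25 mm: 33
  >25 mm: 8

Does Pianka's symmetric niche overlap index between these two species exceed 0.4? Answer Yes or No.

No

Proportions for population P3 (n=76): 3/76=0.0395, 22/76=0.2895, 2/76=0.0263, 17/76=0.2237, 22/76=0.2895, 10/76=0.1316
Proportions for population P1 (n=214): 6/214=0.0280, 1/214=0.0047, 157/214=0.7336, 9/214=0.0421, 33/214=0.1542, 8/214=0.0374
Σ p₁ᵢp₂ᵢ = 0.001106 + 0.001361 + 0.019294 + 0.009418 + 0.044641 + 0.004922 = 0.080742
Σp_1ᵢ² = 0.0395² + 0.2895² + 0.0263² + 0.2237² + 0.2895² + 0.1316² = 0.001560 + 0.083810 + 0.000692 + 0.050042 + 0.083810 + 0.017319 = 0.237233
Σp_2ᵢ² = 0.0280² + 0.0047² + 0.7336² + 0.0421² + 0.1542² + 0.0374² = 0.000784 + 0.000022 + 0.538169 + 0.001772 + 0.023778 + 0.001399 = 0.565924
O = 0.080742 / √(0.237233 × 0.565924) = 0.080742 / 0.3664094 = 0.2204
O = 0.2204 < 0.4 → No.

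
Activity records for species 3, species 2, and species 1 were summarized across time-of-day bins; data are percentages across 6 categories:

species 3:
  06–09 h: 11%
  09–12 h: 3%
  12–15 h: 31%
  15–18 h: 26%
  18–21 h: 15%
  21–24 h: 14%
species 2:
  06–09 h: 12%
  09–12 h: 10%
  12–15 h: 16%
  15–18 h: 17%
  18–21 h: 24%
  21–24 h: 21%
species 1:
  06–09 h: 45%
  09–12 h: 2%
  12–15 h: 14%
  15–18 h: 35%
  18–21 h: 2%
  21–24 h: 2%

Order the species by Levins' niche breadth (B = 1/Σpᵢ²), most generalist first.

species 2 > species 3 > species 1

Convert percentages to proportions (divide by 100).
Σp_3ᵢ² = 0.11² + 0.03² + 0.31² + 0.26² + 0.15² + 0.14² = 0.0121 + 0.0009 + 0.0961 + 0.0676 + 0.0225 + 0.0196 = 0.2188
B_3 = 1 / 0.2188 = 4.5704
Σp_2ᵢ² = 0.12² + 0.10² + 0.16² + 0.17² + 0.24² + 0.21² = 0.0144 + 0.0100 + 0.0256 + 0.0289 + 0.0576 + 0.0441 = 0.1806
B_2 = 1 / 0.1806 = 5.5371
Σp_1ᵢ² = 0.45² + 0.02² + 0.14² + 0.35² + 0.02² + 0.02² = 0.2025 + 0.0004 + 0.0196 + 0.1225 + 0.0004 + 0.0004 = 0.3458
B_1 = 1 / 0.3458 = 2.8918
Ranking by B (broadest → narrowest): species 2 (5.54) > species 3 (4.57) > species 1 (2.89)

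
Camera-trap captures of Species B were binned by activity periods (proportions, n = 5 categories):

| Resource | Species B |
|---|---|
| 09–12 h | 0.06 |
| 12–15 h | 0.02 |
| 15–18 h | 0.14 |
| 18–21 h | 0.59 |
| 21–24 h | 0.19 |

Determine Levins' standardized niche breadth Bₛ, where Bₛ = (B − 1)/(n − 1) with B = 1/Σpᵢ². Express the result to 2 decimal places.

0.36

Σpᵢ² = 0.06² + 0.02² + 0.14² + 0.59² + 0.19² = 0.0036 + 0.0004 + 0.0196 + 0.3481 + 0.0361 = 0.4078
B = 1 / 0.4078 = 2.4522
Bₛ = (B − 1)/(n − 1) = (2.4522 − 1)/(5 − 1) = 1.4522/4 = 0.3631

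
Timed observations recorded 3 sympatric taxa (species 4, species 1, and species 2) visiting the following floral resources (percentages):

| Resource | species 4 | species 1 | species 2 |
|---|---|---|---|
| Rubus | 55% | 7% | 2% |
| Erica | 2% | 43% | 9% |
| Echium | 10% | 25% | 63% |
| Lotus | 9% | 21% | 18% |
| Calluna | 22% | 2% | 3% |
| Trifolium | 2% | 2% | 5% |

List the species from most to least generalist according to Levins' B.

species 1 > species 4 > species 2

Convert percentages to proportions (divide by 100).
Σp_4ᵢ² = 0.55² + 0.02² + 0.10² + 0.09² + 0.22² + 0.02² = 0.3025 + 0.0004 + 0.0100 + 0.0081 + 0.0484 + 0.0004 = 0.3698
B_4 = 1 / 0.3698 = 2.7042
Σp_1ᵢ² = 0.07² + 0.43² + 0.25² + 0.21² + 0.02² + 0.02² = 0.0049 + 0.1849 + 0.0625 + 0.0441 + 0.0004 + 0.0004 = 0.2972
B_1 = 1 / 0.2972 = 3.3647
Σp_2ᵢ² = 0.02² + 0.09² + 0.63² + 0.18² + 0.03² + 0.05² = 0.0004 + 0.0081 + 0.3969 + 0.0324 + 0.0009 + 0.0025 = 0.4412
B_2 = 1 / 0.4412 = 2.2665
Ranking by B (broadest → narrowest): species 1 (3.36) > species 4 (2.70) > species 2 (2.27)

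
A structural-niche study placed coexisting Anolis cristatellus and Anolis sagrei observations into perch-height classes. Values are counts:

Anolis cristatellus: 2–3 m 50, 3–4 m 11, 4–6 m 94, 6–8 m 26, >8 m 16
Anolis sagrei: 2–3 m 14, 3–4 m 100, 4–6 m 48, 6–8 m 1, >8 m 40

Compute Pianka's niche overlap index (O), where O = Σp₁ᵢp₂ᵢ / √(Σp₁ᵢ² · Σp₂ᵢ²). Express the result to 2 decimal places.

Proportions for Anolis cristatellus (n=197): 50/197=0.2538, 11/197=0.0558, 94/197=0.4772, 26/197=0.1320, 16/197=0.0812
Proportions for Anolis sagrei (n=203): 14/203=0.0690, 100/203=0.4926, 48/203=0.2365, 1/203=0.0049, 40/203=0.1970
Σ p₁ᵢp₂ᵢ = 0.017512 + 0.027487 + 0.112858 + 0.000647 + 0.015996 = 0.174500
Σp_1ᵢ² = 0.2538² + 0.0558² + 0.4772² + 0.1320² + 0.0812² = 0.064414 + 0.003114 + 0.227720 + 0.017424 + 0.006593 = 0.319265
Σp_2ᵢ² = 0.0690² + 0.4926² + 0.2365² + 0.0049² + 0.1970² = 0.004761 + 0.242655 + 0.055932 + 0.000024 + 0.038809 = 0.342181
O = 0.174500 / √(0.319265 × 0.342181) = 0.174500 / 0.3305245 = 0.5279

0.53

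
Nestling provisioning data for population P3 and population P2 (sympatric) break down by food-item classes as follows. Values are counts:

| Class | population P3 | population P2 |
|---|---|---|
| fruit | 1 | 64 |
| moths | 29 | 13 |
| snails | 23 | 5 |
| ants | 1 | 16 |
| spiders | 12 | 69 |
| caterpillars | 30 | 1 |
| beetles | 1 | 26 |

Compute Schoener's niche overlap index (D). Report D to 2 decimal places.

0.25

Proportions for population P3 (n=97): 1/97=0.0103, 29/97=0.2990, 23/97=0.2371, 1/97=0.0103, 12/97=0.1237, 30/97=0.3093, 1/97=0.0103
Proportions for population P2 (n=194): 64/194=0.3299, 13/194=0.0670, 5/194=0.0258, 16/194=0.0825, 69/194=0.3557, 1/194=0.0052, 26/194=0.1340
Σ|p₁ᵢ − p₂ᵢ| = 0.3196 + 0.2320 + 0.2113 + 0.0722 + 0.2320 + 0.3041 + 0.1237 = 1.4949
D = 1 − ½ × 1.4949 = 1 − 0.74745 = 0.25255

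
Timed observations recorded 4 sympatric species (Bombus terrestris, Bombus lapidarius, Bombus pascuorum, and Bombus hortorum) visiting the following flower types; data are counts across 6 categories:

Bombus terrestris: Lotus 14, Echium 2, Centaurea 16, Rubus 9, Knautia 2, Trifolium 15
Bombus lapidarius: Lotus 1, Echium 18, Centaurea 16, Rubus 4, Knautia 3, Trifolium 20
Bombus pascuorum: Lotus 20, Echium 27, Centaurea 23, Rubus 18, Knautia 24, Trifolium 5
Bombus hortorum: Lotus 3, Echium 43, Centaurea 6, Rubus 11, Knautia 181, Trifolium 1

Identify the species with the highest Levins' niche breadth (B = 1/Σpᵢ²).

Bombus pascuorum

Proportions for Bombus terrestris (n=58): 14/58=0.2414, 2/58=0.0345, 16/58=0.2759, 9/58=0.1552, 2/58=0.0345, 15/58=0.2586
Proportions for Bombus lapidarius (n=62): 1/62=0.0161, 18/62=0.2903, 16/62=0.2581, 4/62=0.0645, 3/62=0.0484, 20/62=0.3226
Proportions for Bombus pascuorum (n=117): 20/117=0.1709, 27/117=0.2308, 23/117=0.1966, 18/117=0.1538, 24/117=0.2051, 5/117=0.0427
Proportions for Bombus hortorum (n=245): 3/245=0.0122, 43/245=0.1755, 6/245=0.0245, 11/245=0.0449, 181/245=0.7388, 1/245=0.0041
Σp_terrᵢ² = 0.2414² + 0.0345² + 0.2759² + 0.1552² + 0.0345² + 0.2586² = 0.058274 + 0.001190 + 0.076121 + 0.024087 + 0.001190 + 0.066874 = 0.227736
B_terr = 1 / 0.227736 = 4.3910
Σp_lapiᵢ² = 0.0161² + 0.2903² + 0.2581² + 0.0645² + 0.0484² + 0.3226² = 0.000259 + 0.084274 + 0.066616 + 0.004160 + 0.002343 + 0.104071 = 0.261723
B_lapi = 1 / 0.261723 = 3.8208
Σp_pascᵢ² = 0.1709² + 0.2308² + 0.1966² + 0.1538² + 0.2051² + 0.0427² = 0.029207 + 0.053269 + 0.038652 + 0.023654 + 0.042066 + 0.001823 = 0.188671
B_pasc = 1 / 0.188671 = 5.3002
Σp_hortᵢ² = 0.0122² + 0.1755² + 0.0245² + 0.0449² + 0.7388² + 0.0041² = 0.000149 + 0.030800 + 0.000600 + 0.002016 + 0.545825 + 0.000017 = 0.579407
B_hort = 1 / 0.579407 = 1.7259
Highest B → broadest niche (most generalist): Bombus pascuorum (B = 5.30).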